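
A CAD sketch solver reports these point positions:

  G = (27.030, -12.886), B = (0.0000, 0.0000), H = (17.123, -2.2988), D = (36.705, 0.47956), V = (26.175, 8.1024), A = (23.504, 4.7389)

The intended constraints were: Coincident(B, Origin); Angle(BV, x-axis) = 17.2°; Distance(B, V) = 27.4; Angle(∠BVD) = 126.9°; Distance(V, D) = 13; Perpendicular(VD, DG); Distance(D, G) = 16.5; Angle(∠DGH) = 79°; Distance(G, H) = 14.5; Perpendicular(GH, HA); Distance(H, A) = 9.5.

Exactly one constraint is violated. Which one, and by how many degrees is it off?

Perpendicular(GH, HA) — off by 4.70°.

B = (0.00, 0.00) ✓; BV at 17.20° ✓; |BV| = 27.40 ✓; ∠BVD = 126.9° ✓; |VD| = 13.00 ✓; ∠(VD, DG) = 90.00° ✓; |DG| = 16.50 ✓; ∠DGH = 79.00° ✓; |GH| = 14.50 ✓; ∠(GH, HA) = 85.30° ✗; |HA| = 9.500 ✓.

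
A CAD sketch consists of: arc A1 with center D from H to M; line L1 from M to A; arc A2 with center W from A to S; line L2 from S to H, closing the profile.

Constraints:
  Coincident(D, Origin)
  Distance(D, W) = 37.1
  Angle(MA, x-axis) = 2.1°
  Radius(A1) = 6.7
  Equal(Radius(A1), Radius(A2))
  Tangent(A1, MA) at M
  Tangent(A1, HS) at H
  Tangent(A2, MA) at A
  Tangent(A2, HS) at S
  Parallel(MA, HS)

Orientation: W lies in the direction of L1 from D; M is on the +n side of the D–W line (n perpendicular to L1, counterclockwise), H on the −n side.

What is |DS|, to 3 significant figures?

37.7

The slot axis is L1's direction at 2.1°, so u = (cos 2.1°, sin 2.1°) = (0.999, 0.0366) and n = (−sin 2.1°, cos 2.1°) = (-0.0366, 0.999). D is at the origin and W lies 37.1 along u from D, so W = 37.1·u = (37.1, 1.36). Tangency of A1 to both parallel lines with radius 6.7 puts M and H at D ± 6.7·n: M = (-0.246, 6.70), H = (0.246, -6.70). Equal radii place A and S the same way about W: A = W + 6.7·n = (36.8, 8.05), S = W − 6.7·n = (37.3, -5.34). Then |DS| = |S − D| = 37.7.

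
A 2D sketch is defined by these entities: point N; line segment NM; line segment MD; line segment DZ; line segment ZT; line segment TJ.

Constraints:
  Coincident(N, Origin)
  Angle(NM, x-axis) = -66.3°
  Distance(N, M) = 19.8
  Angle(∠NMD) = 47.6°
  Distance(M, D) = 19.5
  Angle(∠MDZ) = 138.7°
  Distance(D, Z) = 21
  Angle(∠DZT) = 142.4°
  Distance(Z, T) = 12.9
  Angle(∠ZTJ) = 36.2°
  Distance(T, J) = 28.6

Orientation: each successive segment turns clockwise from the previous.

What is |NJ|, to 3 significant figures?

8.23

∠DZT = 142.4° gives ZT at 82.4° from the x-axis; with |ZT| = 12.9, T = (-19.3, 19.1). ∠ZTJ = 36.2° gives TJ at -61.4° from the x-axis; with |TJ| = 28.6, J = (-5.62, -6.02). Then |NJ| = |J − N| = 8.23.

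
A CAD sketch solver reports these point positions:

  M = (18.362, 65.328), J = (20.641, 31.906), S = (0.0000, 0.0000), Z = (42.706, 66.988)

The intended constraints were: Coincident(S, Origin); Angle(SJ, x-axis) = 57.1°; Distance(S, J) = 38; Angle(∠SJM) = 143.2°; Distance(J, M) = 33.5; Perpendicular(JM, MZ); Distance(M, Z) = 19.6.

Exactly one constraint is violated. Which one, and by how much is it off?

Distance(M, Z) = 19.6 — off by 4.80.

S = (0.00, 0.00) ✓; SJ at 57.10° ✓; |SJ| = 38.00 ✓; ∠SJM = 143.2° ✓; |JM| = 33.50 ✓; ∠(JM, MZ) = 90.00° ✓; |MZ| = 24.40 ✗.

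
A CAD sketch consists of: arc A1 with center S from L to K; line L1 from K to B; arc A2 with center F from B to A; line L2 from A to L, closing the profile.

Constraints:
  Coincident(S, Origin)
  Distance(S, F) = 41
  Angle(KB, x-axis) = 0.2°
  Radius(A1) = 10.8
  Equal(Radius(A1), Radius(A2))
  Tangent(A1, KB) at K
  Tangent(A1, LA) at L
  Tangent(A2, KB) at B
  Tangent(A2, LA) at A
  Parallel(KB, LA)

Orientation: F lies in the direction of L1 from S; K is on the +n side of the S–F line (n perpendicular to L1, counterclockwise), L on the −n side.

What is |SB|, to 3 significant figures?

42.4

The slot axis is L1's direction at 0.2°, so u = (cos 0.2°, sin 0.2°) = (1.00, 0.00349) and n = (−sin 0.2°, cos 0.2°) = (-0.00349, 1.00). S is at the origin and F lies 41.0 along u from S, so F = 41.0·u = (41.0, 0.143). Tangency of A1 to both parallel lines with radius 10.8 puts K and L at S ± 10.8·n: K = (-0.0377, 10.8), L = (0.0377, -10.8). Equal radii place B and A the same way about F: B = F + 10.8·n = (41.0, 10.9), A = F − 10.8·n = (41.0, -10.7). Then |SB| = |B − S| = 42.4.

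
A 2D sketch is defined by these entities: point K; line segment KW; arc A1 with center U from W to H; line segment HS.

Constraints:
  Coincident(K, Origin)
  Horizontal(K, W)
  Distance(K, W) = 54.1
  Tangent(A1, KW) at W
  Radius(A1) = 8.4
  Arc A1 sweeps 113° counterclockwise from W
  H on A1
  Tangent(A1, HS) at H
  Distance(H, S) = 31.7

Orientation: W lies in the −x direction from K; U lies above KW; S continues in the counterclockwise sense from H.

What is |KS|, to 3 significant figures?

71.6

K is at the origin; K and W share the same y with |KW| = 54.1 and W on the −x side, so W = (-54.1, 0.00). Tangency of A1 to KW means the radius UW is perpendicular to KW, so U = W + (0, 8.4) = (-54.1, 8.40). On A1, W sits at bearing -90° from U; a 113° counterclockwise sweep puts H at bearing 23°, so H = U + 8.4·(cos 23°, sin 23°) = (-46.4, 11.7). Since A1 is tangent to HS there, UH ⟂ HS, so HS runs along (−sin 23°, cos 23°); with |HS| = 31.7, S = (-58.8, 40.9). Then |KS| = |S − K| = 71.6.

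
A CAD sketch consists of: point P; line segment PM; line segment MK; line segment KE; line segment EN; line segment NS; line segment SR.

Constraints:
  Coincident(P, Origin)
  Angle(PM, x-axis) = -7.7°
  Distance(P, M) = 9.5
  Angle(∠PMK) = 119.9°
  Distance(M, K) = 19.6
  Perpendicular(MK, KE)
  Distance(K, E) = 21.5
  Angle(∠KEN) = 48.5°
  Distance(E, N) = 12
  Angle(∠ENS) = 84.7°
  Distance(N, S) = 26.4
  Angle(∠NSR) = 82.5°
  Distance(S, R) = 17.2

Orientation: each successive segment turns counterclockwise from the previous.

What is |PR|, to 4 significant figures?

44.65

P is at the origin; PM runs at -7.7° with length 9.5, so M = (9.414, -1.273). ∠PMK = 119.9° gives MK at 52.40° from the x-axis; with |MK| = 19.6, K = (21.37, 14.26). MK ⟂ KE, so KE runs at 142.4°; with |KE| = 21.5, E = (4.339, 27.37). ∠KEN = 48.5° gives EN at -86.10° from the x-axis; with |EN| = 12.0, N = (5.155, 15.40). ∠ENS = 84.7° gives NS at 9.200° from the x-axis; with |NS| = 26.4, S = (31.22, 19.62). ∠NSR = 82.5° gives SR at 106.7° from the x-axis; with |SR| = 17.2, R = (26.27, 36.10). Then |PR| = |R − P| = 44.65.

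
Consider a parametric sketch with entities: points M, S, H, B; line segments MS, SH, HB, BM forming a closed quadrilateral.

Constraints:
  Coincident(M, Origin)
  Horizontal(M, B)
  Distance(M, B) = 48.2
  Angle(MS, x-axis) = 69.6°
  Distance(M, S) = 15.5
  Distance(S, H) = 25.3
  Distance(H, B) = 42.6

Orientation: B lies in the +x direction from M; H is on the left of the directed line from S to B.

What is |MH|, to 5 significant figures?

40.177

Checks: M.y = 0.00, B.y = 0.00 ✓; |SH| = 25.30 ✓; |HB| = 42.60 ✓.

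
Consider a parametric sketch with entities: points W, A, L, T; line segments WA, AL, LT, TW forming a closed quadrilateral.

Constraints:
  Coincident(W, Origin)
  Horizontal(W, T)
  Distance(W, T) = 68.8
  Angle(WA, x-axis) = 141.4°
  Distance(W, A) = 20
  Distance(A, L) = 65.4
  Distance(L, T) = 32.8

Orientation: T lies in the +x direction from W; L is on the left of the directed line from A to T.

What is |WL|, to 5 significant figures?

54.817

W is at the origin; W and T share the same y with |WT| = 68.8 and T in +x, so T = (68.8, 0). WA runs at 141.4° with |WA| = 20.0, so A = (-15.630, 12.478). L is determined by |AL| = 65.4 and |LT| = 32.8 together: it lies at the intersection of circle(A, 65.4) and circle(T, 32.8). With |AT| = 85.347, the foot of the radical line on AT is 61.428 from A and the perpendicular offset is √(65.4² − 61.428²) = 22.444. Taking the left-of-AT solution: L = (48.419, 25.699).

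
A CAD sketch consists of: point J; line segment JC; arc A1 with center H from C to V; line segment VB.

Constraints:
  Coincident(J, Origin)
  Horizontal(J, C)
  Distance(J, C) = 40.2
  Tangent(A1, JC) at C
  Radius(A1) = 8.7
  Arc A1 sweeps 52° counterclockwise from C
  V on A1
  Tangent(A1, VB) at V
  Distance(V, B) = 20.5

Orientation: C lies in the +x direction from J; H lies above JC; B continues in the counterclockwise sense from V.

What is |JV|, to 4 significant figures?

47.17

J is at the origin; J and C share the same y with |JC| = 40.2 and C on the +x side, so C = (40.20, 0.000). Since A1 is tangent to JC there, HC ⟂ JC, so H = C + (0, 8.7) = (40.20, 8.700). On A1, C sits at bearing -90° from H; a 52° counterclockwise sweep puts V at bearing -38°, so V = H + 8.7·(cos -38°, sin -38°) = (47.06, 3.344). Then |JV| = |V − J| = 47.17.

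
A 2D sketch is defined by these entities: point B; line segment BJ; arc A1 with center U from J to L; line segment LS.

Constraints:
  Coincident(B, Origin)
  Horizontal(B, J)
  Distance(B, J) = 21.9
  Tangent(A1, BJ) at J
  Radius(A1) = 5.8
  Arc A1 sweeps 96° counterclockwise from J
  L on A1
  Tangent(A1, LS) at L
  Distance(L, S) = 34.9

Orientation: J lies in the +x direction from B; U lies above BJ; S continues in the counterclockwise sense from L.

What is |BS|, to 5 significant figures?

47.617

B is at the origin; BJ is horizontal with |BJ| = 21.9 and J on the +x side, so J = (21.900, 0.0000). Since A1 is tangent to BJ there, UJ ⟂ BJ, so U = J + (0, 5.8) = (21.900, 5.8000). On A1, J sits at bearing -90° from U; a 96° counterclockwise sweep puts L at bearing 6°, so L = U + 5.8·(cos 6°, sin 6°) = (27.668, 6.4063). The tangent condition forces UL to be normal to LS, so LS runs along (−sin 6°, cos 6°); with |LS| = 34.9, S = (24.020, 41.115). Then |BS| = |S − B| = 47.617.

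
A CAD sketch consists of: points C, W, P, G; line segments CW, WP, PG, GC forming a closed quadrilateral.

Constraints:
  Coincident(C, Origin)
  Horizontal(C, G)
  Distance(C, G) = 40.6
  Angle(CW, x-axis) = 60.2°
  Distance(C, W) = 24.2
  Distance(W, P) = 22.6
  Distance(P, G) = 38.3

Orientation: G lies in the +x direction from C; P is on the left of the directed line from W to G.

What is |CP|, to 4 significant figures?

46.27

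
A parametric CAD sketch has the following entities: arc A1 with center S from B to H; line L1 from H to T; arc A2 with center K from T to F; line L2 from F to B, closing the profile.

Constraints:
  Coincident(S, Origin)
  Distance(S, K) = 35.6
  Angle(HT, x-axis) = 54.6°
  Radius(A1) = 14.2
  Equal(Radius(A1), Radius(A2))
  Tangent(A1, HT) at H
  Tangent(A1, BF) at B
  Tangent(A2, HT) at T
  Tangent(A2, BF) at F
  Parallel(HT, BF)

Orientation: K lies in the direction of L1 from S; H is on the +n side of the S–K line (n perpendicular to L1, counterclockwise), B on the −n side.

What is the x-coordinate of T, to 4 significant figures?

9.048

The slot axis is L1's direction at 54.6°, so u = (cos 54.6°, sin 54.6°) = (0.5793, 0.8151) and n = (−sin 54.6°, cos 54.6°) = (-0.8151, 0.5793). S is at the origin and K lies 35.6 along u from S, so K = 35.6·u = (20.62, 29.02). Tangency of A1 to both parallel lines with radius 14.2 puts H and B at S ± 14.2·n: H = (-11.57, 8.226), B = (11.57, -8.226). Equal radii place T and F the same way about K: T = K + 14.2·n = (9.048, 37.24), F = K − 14.2·n = (32.20, 20.79). So T.x = 9.048.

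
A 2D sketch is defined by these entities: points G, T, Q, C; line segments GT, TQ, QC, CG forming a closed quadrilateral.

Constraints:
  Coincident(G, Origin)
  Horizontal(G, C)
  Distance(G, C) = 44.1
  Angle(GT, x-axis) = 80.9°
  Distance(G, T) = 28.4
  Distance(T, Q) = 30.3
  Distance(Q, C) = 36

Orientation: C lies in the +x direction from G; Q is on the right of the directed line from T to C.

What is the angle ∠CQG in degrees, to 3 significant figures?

163°

G is at the origin; G and C share the same y with |GC| = 44.1 and C in +x, so C = (44.1, 0). GT runs at 80.9° with |GT| = 28.4, so T = (4.49, 28.0). Q is determined by |TQ| = 30.3 and |QC| = 36.0 together: it lies at the intersection of circle(T, 30.3) and circle(C, 36.0). With |TC| = 48.5, the foot of the radical line on TC is 20.4 from T and the perpendicular offset is √(30.3² − 20.4²) = 22.4. Taking the right-of-TC solution: Q = (8.16, -2.03).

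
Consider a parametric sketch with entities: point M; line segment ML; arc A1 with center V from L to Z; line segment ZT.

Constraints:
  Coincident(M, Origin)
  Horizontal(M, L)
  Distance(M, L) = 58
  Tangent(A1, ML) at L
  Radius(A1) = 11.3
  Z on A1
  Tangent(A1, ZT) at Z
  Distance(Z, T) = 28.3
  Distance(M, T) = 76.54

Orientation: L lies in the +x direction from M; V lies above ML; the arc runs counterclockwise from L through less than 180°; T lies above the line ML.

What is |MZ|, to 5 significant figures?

70.386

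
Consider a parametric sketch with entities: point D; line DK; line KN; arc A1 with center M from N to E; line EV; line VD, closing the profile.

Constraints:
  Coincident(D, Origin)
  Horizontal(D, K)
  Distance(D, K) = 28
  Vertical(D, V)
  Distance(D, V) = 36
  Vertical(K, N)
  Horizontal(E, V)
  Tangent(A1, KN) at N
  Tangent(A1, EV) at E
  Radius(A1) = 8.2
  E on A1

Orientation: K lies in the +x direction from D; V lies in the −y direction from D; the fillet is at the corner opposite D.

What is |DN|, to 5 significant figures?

39.457

D is at the origin; DK is horizontal with |DK| = 28.0 and K on the +x side, so K = (28.000, 0.0000). D and V share the same x with |DV| = 36.0 and V on the −y side, so V = (0.0000, -36.000). The virtual corner opposite D is at (28.000, -36.000). Since A1 is tangent to KN there, MN ⟂ KN and tangency of A1 to EV means the radius ME is perpendicular to EV, with radius 8.2, so the center M sits 8.2 in from both sides at M = (19.800, -27.800). That places the tangent points at N = (28.000, -27.800) on KN and E = (19.800, -36.000) on EV. Then |DN| = |N − D| = 39.457.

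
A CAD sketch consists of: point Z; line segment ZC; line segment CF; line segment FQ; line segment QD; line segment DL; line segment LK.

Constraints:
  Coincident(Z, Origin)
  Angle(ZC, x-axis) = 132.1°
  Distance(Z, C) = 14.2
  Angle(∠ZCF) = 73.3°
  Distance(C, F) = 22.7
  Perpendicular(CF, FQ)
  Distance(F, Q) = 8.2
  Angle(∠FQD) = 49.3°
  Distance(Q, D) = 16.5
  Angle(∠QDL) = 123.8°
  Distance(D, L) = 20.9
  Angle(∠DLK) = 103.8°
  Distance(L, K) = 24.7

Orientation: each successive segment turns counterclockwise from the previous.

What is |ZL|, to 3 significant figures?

37.9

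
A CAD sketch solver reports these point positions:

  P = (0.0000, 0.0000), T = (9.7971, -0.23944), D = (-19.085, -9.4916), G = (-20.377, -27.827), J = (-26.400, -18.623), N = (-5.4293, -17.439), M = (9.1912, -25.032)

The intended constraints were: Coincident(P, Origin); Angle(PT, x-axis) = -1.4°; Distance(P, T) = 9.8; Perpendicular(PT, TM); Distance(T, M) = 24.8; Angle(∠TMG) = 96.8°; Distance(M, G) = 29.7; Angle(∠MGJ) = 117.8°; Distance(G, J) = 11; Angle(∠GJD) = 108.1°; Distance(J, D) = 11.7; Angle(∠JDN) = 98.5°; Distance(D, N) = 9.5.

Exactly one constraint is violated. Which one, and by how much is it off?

Distance(D, N) = 9.5 — off by 6.30.

P = (0.00, 0.00) ✓; PT at -1.400° ✓; |PT| = 9.800 ✓; ∠(PT, TM) = 90.00° ✓; |TM| = 24.80 ✓; ∠TMG = 96.80° ✓; |MG| = 29.70 ✓; ∠MGJ = 117.8° ✓; |GJ| = 11.00 ✓; ∠GJD = 108.1° ✓; |JD| = 11.70 ✓; ∠JDN = 98.50° ✓; |DN| = 15.80 ✗.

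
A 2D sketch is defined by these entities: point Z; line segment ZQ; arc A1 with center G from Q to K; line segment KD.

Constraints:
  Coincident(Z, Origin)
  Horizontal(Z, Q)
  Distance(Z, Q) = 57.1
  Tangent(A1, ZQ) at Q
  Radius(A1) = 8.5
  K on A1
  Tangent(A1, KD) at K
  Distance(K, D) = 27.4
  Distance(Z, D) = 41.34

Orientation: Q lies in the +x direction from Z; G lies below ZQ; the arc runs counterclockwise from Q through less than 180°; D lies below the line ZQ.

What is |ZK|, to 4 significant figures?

50.58

Checks: |ZQ| = 57.10 ✓; |GK| = 8.500 ✓; ∠(GK, KD) = 90.00° ✓; |KD| = 27.40 ✓; |ZD| = 41.34 ✓.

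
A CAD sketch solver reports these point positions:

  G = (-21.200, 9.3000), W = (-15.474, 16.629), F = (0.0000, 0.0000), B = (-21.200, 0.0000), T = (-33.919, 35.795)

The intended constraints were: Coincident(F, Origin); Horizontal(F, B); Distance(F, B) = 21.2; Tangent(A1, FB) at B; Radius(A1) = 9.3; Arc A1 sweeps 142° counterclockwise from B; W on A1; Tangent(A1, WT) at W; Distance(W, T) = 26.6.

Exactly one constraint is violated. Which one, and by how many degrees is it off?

Tangent(A1, WT) at W — off by 8.10°.

F = (0.00, 0.00) ✓; F.y = 0.00, B.y = 0.00 ✓; |FB| = 21.20 ✓; ∠(GB, BF) = 90.00° ✓; |GB| = 9.300 ✓; bearing(G→W) − bearing(G→B) = 142.0° ✓; |GW| = 9.301 ✓; ∠(GW, WT) = 98.10° ✗; |WT| = 26.60 ✓.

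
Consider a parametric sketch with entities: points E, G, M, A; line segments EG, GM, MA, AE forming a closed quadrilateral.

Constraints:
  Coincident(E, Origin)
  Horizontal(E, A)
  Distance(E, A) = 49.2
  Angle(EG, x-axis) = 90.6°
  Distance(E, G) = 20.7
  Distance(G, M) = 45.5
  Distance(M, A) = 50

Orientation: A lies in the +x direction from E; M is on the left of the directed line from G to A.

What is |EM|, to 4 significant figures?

60.19

Checks: |GM| = 45.50 ✓; |MA| = 50.00 ✓.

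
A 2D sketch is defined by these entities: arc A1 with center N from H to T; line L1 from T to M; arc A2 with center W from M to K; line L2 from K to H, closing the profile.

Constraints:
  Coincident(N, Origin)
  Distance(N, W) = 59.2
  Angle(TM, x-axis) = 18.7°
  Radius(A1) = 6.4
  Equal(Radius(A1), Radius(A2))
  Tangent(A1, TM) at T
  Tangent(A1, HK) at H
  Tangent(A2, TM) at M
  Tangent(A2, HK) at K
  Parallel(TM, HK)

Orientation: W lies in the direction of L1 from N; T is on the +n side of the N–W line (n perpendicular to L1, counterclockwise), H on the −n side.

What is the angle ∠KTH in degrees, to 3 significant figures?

77.8°

Tangency of A1 to both parallel lines with radius 6.4 puts T and H at N ± 6.4·n: T = (-2.05, 6.06), H = (2.05, -6.06). Equal radii place M and K the same way about W: M = W + 6.4·n = (54.0, 25.0), K = W − 6.4·n = (58.1, 12.9). Then cos ∠KTH = TK·TH / (|TK||TH|), giving 77.8°.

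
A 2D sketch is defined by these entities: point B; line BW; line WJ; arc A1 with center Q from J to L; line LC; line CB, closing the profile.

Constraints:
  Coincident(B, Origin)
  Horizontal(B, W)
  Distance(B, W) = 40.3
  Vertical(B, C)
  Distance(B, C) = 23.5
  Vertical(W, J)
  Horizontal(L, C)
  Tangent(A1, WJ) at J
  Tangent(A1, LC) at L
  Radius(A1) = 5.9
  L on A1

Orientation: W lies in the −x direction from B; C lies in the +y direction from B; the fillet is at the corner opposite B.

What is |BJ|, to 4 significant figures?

43.98

B is at the origin; BW is horizontal with |BW| = 40.3 and W on the −x side, so W = (-40.30, 0.000). BC is vertical with |BC| = 23.5 and C on the +y side, so C = (0.000, 23.50). The virtual corner opposite B is at (-40.30, 23.50). The tangent condition forces QJ to be normal to WJ and tangency of A1 to LC means the radius QL is perpendicular to LC, with radius 5.9, so the center Q sits 5.9 in from both sides at Q = (-34.40, 17.60). That places the tangent points at J = (-40.30, 17.60) on WJ and L = (-34.40, 23.50) on LC. Then |BJ| = |J − B| = 43.98.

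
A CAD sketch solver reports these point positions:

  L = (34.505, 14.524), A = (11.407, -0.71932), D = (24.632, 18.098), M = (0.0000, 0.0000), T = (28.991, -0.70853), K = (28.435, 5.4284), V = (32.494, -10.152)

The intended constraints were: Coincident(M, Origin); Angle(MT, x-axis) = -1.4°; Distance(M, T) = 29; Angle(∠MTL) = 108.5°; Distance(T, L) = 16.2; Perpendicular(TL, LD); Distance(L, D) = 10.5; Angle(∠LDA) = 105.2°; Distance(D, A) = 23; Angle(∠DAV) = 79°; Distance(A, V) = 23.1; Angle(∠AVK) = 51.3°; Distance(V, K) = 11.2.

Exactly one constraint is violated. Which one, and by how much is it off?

Distance(V, K) = 11.2 — off by 4.90.

M = (0.00, 0.00) ✓; MT at -1.400° ✓; |MT| = 29.00 ✓; ∠MTL = 108.5° ✓; |TL| = 16.20 ✓; ∠(TL, LD) = 90.00° ✓; |LD| = 10.50 ✓; ∠LDA = 105.2° ✓; |DA| = 23.00 ✓; ∠DAV = 79.00° ✓; |AV| = 23.10 ✓; ∠AVK = 51.30° ✓; |VK| = 16.10 ✗.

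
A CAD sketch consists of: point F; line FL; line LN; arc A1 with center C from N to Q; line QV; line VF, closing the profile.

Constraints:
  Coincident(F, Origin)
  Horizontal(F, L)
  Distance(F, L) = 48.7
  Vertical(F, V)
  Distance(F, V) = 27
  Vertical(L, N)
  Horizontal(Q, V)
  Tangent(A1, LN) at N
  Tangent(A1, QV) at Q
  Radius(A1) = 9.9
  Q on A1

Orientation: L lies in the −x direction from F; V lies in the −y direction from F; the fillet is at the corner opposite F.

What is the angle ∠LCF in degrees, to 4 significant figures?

96.28°

FV is vertical with |FV| = 27.0 and V on the −y side, so V = (0.000, -27.00). The virtual corner opposite F is at (-48.70, -27.00). Tangency of A1 to LN means the radius CN is perpendicular to LN and A1 meets QV tangentially, so CQ is at right angles to QV, with radius 9.9, so the center C sits 9.9 in from both sides at C = (-38.80, -17.10). Then cos ∠LCF = CL·CF / (|CL||CF|), giving 96.28°.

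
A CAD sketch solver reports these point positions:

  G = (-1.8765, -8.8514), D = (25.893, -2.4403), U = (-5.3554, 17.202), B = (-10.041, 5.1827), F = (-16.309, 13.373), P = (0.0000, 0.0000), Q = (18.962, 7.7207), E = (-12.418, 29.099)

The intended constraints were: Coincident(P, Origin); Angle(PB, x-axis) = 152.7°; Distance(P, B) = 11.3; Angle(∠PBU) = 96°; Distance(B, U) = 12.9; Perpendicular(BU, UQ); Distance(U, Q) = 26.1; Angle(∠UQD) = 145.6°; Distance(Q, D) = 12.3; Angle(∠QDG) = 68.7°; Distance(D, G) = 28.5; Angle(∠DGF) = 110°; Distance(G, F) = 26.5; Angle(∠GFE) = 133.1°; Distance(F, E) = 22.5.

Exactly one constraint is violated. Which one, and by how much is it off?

Distance(F, E) = 22.5 — off by 6.30.

P = (0.00, 0.00) ✓; PB at 152.7° ✓; |PB| = 11.30 ✓; ∠PBU = 96.00° ✓; |BU| = 12.90 ✓; ∠(BU, UQ) = 90.00° ✓; |UQ| = 26.10 ✓; ∠UQD = 145.6° ✓; |QD| = 12.30 ✓; ∠QDG = 68.70° ✓; |DG| = 28.50 ✓; ∠DGF = 110.0° ✓; |GF| = 26.50 ✓; ∠GFE = 133.1° ✓; |FE| = 16.20 ✗.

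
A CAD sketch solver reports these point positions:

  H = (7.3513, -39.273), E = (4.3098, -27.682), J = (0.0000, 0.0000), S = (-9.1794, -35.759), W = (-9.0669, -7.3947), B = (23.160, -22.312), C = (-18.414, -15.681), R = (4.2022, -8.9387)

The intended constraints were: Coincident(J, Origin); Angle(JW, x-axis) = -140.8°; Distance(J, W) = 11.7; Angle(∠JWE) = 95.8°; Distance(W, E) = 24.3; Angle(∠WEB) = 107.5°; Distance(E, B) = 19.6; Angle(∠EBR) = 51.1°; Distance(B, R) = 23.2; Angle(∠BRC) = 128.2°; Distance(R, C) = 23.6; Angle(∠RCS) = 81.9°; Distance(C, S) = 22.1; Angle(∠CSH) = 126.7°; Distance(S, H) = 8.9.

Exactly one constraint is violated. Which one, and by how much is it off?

Distance(S, H) = 8.9 — off by 8.00.

J = (0.00, 0.00) ✓; JW at -140.8° ✓; |JW| = 11.70 ✓; ∠JWE = 95.80° ✓; |WE| = 24.30 ✓; ∠WEB = 107.5° ✓; |EB| = 19.60 ✓; ∠EBR = 51.10° ✓; |BR| = 23.20 ✓; ∠BRC = 128.2° ✓; |RC| = 23.60 ✓; ∠RCS = 81.90° ✓; |CS| = 22.10 ✓; ∠CSH = 126.7° ✓; |SH| = 16.90 ✗.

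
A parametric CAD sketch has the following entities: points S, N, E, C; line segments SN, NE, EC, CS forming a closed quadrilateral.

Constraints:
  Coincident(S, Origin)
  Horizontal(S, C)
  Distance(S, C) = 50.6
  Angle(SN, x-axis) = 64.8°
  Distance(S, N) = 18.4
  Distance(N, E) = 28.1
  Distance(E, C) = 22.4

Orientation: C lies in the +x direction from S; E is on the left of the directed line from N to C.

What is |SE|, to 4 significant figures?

39.72

Checks: |NE| = 28.10 ✓; |EC| = 22.40 ✓.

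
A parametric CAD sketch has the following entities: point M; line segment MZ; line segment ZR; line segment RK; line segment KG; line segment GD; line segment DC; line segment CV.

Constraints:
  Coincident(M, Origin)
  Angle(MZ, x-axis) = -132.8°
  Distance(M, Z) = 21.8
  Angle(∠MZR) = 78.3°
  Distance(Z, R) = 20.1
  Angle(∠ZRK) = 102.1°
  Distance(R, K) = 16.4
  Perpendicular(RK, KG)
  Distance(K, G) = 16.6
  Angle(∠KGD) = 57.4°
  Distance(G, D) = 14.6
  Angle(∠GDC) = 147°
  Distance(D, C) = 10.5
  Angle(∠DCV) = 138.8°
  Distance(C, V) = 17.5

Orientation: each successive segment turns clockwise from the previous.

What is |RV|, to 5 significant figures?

18.230

M is at the origin; MZ runs at -132.8° with length 21.8, so Z = (-14.812, -15.995). ∠MZR = 78.3° gives ZR at 125.50° from the x-axis; with |ZR| = 20.1, R = (-26.484, 0.36841). ∠ZRK = 102.1° gives RK at 47.600° from the x-axis; with |RK| = 16.4, K = (-15.425, 12.479). RK is perpendicular to KG, so KG runs at -42.400°; with |KG| = 16.6, G = (-3.1670, 1.2857). ∠KGD = 57.4° gives GD at -165.00° from the x-axis; with |GD| = 14.6, D = (-17.270, -2.4931). ∠GDC = 147.0° gives DC at 162.00° from the x-axis; with |DC| = 10.5, C = (-27.256, 0.75158). ∠DCV = 138.8° gives CV at 120.80° from the x-axis; with |CV| = 17.5, V = (-36.216, 15.783). Then |RV| = |V − R| = 18.230.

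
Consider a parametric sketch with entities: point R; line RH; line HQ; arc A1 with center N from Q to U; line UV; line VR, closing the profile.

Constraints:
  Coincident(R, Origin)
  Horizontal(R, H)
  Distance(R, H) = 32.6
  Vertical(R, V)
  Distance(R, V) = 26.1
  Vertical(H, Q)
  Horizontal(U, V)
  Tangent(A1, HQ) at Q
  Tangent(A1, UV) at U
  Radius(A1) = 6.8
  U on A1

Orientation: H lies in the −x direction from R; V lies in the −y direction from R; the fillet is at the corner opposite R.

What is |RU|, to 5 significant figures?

36.699

R is at the origin; R and H share the same y with |RH| = 32.6 and H on the −x side, so H = (-32.600, 0.0000). R and V share the same x with |RV| = 26.1 and V on the −y side, so V = (0.0000, -26.100). The virtual corner opposite R is at (-32.600, -26.100). The tangent condition forces NQ to be normal to HQ and the tangent condition forces NU to be normal to UV, with radius 6.8, so the center N sits 6.8 in from both sides at N = (-25.800, -19.300). That places the tangent points at Q = (-32.600, -19.300) on HQ and U = (-25.800, -26.100) on UV. Then |RU| = |U − R| = 36.699.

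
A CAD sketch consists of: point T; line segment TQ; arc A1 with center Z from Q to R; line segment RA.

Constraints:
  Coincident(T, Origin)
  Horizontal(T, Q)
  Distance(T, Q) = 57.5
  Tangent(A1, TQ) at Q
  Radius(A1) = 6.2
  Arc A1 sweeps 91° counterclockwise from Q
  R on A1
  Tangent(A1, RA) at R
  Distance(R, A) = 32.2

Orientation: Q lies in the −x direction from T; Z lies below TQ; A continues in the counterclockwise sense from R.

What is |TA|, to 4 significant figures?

73.95

On A1, Q sits at bearing 90° from Z; a 91° counterclockwise sweep puts R at bearing 181°, so R = Z + 6.2·(cos 181°, sin 181°) = (-63.70, -6.308). The tangent condition forces ZR to be normal to RA, so RA runs along (−sin 181°, cos 181°); with |RA| = 32.2, A = (-63.14, -38.50). Then |TA| = |A − T| = 73.95.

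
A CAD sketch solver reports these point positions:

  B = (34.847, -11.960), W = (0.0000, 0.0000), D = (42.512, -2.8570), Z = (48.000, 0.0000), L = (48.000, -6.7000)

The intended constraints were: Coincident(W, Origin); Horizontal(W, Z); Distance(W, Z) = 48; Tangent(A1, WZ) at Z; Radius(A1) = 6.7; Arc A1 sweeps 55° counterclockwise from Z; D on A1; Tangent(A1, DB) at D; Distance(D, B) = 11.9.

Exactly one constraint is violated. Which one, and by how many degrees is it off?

Tangent(A1, DB) at D — off by 5.10°.

W = (0.00, 0.00) ✓; W.y = 0.00, Z.y = 0.00 ✓; |WZ| = 48.00 ✓; ∠(LZ, ZW) = 90.00° ✓; |LZ| = 6.700 ✓; bearing(L→D) − bearing(L→Z) = 55.00° ✓; |LD| = 6.700 ✓; ∠(LD, DB) = 95.10° ✗; |DB| = 11.90 ✓.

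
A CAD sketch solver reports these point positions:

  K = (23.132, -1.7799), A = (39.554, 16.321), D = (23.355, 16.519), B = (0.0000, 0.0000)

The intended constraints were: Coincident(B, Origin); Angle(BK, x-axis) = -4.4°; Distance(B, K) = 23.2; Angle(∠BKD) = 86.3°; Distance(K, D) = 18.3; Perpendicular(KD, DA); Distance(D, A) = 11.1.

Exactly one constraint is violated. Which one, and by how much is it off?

Distance(D, A) = 11.1 — off by 5.10.

B = (0.00, 0.00) ✓; BK at -4.400° ✓; |BK| = 23.20 ✓; ∠BKD = 86.30° ✓; |KD| = 18.30 ✓; ∠(KD, DA) = 90.00° ✓; |DA| = 16.20 ✗.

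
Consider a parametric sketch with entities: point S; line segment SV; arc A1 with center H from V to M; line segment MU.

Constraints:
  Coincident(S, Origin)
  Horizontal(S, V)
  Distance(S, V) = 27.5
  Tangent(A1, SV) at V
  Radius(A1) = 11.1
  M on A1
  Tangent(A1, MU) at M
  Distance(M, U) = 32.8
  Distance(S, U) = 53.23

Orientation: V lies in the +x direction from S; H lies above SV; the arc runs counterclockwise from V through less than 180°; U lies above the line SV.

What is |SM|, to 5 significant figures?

40.746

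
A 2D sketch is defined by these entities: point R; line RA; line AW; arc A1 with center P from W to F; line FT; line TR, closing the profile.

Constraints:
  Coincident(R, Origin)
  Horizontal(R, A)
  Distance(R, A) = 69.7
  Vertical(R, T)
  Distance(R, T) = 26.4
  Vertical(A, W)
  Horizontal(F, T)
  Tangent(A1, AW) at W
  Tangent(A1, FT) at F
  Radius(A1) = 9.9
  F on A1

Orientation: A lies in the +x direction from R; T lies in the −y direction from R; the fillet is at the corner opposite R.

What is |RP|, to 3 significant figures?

62.0

R is at the origin; RA is horizontal with |RA| = 69.7 and A on the +x side, so A = (69.7, 0.00). R and T share the same x with |RT| = 26.4 and T on the −y side, so T = (0.00, -26.4). The virtual corner opposite R is at (69.7, -26.4). The tangent condition forces PW to be normal to AW and A1 meets FT tangentially, so PF is at right angles to FT, with radius 9.9, so the center P sits 9.9 in from both sides at P = (59.8, -16.5). Then |RP| = |P − R| = 62.0.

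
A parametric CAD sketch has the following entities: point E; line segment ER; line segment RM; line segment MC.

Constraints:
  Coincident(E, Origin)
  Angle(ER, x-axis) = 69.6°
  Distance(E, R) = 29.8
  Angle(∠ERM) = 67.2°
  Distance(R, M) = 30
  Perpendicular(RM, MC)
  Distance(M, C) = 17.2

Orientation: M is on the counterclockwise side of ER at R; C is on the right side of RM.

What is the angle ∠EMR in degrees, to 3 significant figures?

56.1°

E is at the origin; ER runs at 69.6° with length 29.8, so R = 29.8·(cos 69.6°, sin 69.6°) = (10.4, 27.9). ∠ERM = 67.2°, so RM runs at 69.6° + (180° − 67.2°) = 182° from the x-axis; with |RM| = 30.0, M = R + 30.0·(cos 182°, sin 182°) = (-19.6, 26.7). Then cos ∠EMR = ME·MR / (|ME||MR|), giving 56.1°.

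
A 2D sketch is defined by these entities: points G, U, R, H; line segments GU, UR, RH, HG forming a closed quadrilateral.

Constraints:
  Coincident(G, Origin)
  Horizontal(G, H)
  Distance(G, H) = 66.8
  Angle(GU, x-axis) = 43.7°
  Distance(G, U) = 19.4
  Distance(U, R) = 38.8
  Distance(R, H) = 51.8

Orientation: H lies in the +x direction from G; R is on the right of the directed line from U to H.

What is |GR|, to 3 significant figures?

32.6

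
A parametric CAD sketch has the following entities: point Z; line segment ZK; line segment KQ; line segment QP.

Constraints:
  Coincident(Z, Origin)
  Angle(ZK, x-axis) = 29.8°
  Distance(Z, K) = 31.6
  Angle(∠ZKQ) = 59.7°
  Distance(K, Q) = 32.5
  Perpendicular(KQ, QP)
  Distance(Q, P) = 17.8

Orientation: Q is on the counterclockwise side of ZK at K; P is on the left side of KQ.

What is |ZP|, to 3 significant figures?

19.1

∠ZKQ = 59.7°, so KQ runs at 29.8° + (180° − 59.7°) = 150° from the x-axis; with |KQ| = 32.5, Q = K + 32.5·(cos 150°, sin 150°) = (-0.753, 31.9). The perpendicularity gives QP at right angles to KQ; with |QP| = 17.8 on the left of KQ, P = Q + 17.8·(-0.498, -0.867) = (-9.63, 16.5). Then |ZP| = |P − Z| = 19.1.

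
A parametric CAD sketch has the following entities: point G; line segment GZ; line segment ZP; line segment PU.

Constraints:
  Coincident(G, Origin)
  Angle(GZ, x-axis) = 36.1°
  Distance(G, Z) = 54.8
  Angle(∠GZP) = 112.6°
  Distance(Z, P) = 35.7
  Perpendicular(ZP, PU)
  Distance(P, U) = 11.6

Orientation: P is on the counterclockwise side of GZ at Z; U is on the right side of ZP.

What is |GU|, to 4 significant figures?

84.20

G is at the origin; GZ runs at 36.1° with length 54.8, so Z = 54.8·(cos 36.1°, sin 36.1°) = (44.28, 32.29). ∠GZP = 112.6°, so ZP runs at 36.1° + (180° − 112.6°) = 103.5° from the x-axis; with |ZP| = 35.7, P = Z + 35.7·(cos 103.5°, sin 103.5°) = (35.94, 67.00). ZP is perpendicular to PU; with |PU| = 11.6 on the right of ZP, U = P + 11.6·(0.9724, 0.2334) = (47.22, 69.71). Then |GU| = |U − G| = 84.20.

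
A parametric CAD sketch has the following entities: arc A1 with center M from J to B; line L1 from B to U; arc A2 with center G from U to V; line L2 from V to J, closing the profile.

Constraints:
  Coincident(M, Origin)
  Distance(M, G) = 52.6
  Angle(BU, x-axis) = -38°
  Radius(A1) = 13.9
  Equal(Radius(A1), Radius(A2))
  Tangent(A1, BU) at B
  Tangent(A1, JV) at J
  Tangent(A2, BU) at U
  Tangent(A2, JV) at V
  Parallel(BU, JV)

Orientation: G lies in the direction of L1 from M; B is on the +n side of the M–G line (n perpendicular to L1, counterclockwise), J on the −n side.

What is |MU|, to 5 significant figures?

54.406

The slot axis is L1's direction at -38.0°, so u = (cos -38.0°, sin -38.0°) = (0.78801, -0.61566) and n = (−sin -38.0°, cos -38.0°) = (0.61566, 0.78801). M is at the origin and G lies 52.6 along u from M, so G = 52.6·u = (41.449, -32.384). Tangency of A1 to both parallel lines with radius 13.9 puts B and J at M ± 13.9·n: B = (8.5577, 10.953), J = (-8.5577, -10.953). Equal radii place U and V the same way about G: U = G + 13.9·n = (50.007, -21.430), V = G − 13.9·n = (32.892, -43.337). Then |MU| = |U − M| = 54.406.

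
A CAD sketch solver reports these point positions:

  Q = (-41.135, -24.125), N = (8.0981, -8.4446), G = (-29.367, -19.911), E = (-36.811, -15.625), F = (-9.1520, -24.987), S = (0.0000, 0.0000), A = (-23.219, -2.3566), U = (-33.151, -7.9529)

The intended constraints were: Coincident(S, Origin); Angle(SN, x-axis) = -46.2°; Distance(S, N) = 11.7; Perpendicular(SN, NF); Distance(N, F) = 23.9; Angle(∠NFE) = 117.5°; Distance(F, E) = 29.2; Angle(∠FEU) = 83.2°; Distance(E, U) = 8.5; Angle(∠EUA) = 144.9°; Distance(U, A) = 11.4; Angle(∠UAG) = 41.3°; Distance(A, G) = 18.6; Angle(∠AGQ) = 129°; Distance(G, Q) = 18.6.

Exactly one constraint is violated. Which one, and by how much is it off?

Distance(G, Q) = 18.6 — off by 6.10.

S = (0.00, 0.00) ✓; SN at -46.20° ✓; |SN| = 11.70 ✓; ∠(SN, NF) = 90.00° ✓; |NF| = 23.90 ✓; ∠NFE = 117.5° ✓; |FE| = 29.20 ✓; ∠FEU = 83.20° ✓; |EU| = 8.500 ✓; ∠EUA = 144.9° ✓; |UA| = 11.40 ✓; ∠UAG = 41.30° ✓; |AG| = 18.60 ✓; ∠AGQ = 129.0° ✓; |GQ| = 12.50 ✗.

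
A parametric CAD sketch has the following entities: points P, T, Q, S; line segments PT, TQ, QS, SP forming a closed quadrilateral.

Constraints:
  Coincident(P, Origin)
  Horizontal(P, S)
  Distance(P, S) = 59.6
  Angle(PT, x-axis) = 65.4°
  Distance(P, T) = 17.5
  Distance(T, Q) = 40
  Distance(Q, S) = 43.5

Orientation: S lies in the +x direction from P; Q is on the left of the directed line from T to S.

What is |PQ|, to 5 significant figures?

55.802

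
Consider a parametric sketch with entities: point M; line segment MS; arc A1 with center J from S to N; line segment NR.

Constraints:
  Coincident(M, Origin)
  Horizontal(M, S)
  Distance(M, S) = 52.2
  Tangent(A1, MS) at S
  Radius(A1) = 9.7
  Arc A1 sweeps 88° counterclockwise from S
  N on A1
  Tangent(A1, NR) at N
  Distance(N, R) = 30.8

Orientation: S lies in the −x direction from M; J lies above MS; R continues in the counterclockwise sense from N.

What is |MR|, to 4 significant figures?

57.69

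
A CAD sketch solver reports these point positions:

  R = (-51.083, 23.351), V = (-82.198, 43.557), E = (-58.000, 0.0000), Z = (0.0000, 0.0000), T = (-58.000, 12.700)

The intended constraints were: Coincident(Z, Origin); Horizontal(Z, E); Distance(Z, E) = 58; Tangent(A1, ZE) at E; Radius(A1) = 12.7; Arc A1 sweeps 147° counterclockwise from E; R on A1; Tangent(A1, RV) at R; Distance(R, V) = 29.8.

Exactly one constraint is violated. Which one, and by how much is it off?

Distance(R, V) = 29.8 — off by 7.30.

Z = (0.00, 0.00) ✓; Z.y = 0.00, E.y = 0.00 ✓; |ZE| = 58.00 ✓; ∠(TE, EZ) = 90.00° ✓; |TE| = 12.70 ✓; bearing(T→R) − bearing(T→E) = 147.0° ✓; |TR| = 12.70 ✓; ∠(TR, RV) = 90.00° ✓; |RV| = 37.10 ✗.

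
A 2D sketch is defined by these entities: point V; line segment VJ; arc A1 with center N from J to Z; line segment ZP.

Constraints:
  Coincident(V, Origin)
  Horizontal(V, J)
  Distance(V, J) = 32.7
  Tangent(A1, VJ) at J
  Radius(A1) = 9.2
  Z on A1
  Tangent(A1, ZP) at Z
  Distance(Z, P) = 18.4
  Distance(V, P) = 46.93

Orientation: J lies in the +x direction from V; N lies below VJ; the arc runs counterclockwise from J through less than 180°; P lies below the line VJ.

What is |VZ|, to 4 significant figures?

29.39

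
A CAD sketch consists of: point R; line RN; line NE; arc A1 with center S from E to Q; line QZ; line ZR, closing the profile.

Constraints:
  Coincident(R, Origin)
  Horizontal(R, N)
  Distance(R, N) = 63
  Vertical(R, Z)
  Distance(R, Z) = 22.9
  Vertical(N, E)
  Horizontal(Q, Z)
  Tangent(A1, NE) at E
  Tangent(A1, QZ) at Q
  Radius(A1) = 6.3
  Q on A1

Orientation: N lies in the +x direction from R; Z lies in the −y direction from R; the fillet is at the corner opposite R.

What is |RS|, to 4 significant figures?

59.08

R is at the origin; R and N share the same y with |RN| = 63.0 and N on the +x side, so N = (63.00, 0.000). R and Z share the same x with |RZ| = 22.9 and Z on the −y side, so Z = (0.000, -22.90). The virtual corner opposite R is at (63.00, -22.90). A1 meets NE tangentially, so SE is at right angles to NE and the tangent condition forces SQ to be normal to QZ, with radius 6.3, so the center S sits 6.3 in from both sides at S = (56.70, -16.60). Then |RS| = |S − R| = 59.08.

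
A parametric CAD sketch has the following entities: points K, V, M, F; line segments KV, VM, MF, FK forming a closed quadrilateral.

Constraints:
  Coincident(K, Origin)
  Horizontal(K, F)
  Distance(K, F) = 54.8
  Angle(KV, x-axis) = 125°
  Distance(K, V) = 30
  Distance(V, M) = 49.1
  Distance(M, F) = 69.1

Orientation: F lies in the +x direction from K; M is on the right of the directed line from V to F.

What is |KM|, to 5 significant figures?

25.994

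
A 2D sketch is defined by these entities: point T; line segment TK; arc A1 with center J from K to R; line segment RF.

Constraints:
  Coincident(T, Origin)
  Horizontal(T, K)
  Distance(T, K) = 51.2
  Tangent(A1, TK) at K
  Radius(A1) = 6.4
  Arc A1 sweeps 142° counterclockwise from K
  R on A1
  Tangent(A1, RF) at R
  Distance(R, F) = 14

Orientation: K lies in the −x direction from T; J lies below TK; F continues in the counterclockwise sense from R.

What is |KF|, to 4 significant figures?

21.28

T is at the origin; T and K share the same y with |TK| = 51.2 and K on the −x side, so K = (-51.20, 0.000). Since A1 is tangent to TK there, JK ⟂ TK, so J = K + (0, -6.4) = (-51.20, -6.400). On A1, K sits at bearing 90° from J; a 142° counterclockwise sweep puts R at bearing 232°, so R = J + 6.4·(cos 232°, sin 232°) = (-55.14, -11.44). Since A1 is tangent to RF there, JR ⟂ RF, so RF runs along (−sin 232°, cos 232°); with |RF| = 14.0, F = (-44.11, -20.06). Then |KF| = |F − K| = 21.28.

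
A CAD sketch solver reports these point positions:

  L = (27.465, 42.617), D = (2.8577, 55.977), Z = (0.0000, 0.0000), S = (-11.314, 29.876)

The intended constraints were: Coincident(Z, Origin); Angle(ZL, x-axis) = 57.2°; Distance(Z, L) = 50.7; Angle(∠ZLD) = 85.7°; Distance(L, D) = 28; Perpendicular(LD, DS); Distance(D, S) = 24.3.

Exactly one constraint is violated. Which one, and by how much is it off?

Distance(D, S) = 24.3 — off by 5.40.

Z = (0.00, 0.00) ✓; ZL at 57.20° ✓; |ZL| = 50.70 ✓; ∠ZLD = 85.70° ✓; |LD| = 28.00 ✓; ∠(LD, DS) = 90.00° ✓; |DS| = 29.70 ✗.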